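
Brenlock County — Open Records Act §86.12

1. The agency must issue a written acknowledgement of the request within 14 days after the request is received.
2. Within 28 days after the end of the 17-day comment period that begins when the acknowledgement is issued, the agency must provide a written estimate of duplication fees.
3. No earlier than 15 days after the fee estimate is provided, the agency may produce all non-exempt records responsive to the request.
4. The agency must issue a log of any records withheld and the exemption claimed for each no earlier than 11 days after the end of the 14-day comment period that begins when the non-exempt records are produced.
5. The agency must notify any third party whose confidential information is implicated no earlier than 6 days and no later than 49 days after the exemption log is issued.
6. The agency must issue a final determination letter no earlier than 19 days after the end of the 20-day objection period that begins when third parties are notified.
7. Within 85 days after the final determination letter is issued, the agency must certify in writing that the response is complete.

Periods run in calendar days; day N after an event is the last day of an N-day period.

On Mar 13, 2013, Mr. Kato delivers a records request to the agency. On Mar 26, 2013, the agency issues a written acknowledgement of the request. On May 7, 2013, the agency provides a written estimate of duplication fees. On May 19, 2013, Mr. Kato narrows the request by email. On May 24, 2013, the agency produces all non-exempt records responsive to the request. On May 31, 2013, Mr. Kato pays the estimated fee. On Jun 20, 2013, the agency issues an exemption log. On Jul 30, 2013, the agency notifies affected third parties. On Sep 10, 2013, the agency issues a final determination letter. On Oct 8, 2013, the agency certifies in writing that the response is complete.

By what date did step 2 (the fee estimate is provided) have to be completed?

May 10, 2013

The acknowledgement is issued on Mar 26, 2013; the 17-day comment period therefore ends Apr 12, 2013, and step 2 runs from that date. 28 days after Apr 12, 2013 is May 10, 2013.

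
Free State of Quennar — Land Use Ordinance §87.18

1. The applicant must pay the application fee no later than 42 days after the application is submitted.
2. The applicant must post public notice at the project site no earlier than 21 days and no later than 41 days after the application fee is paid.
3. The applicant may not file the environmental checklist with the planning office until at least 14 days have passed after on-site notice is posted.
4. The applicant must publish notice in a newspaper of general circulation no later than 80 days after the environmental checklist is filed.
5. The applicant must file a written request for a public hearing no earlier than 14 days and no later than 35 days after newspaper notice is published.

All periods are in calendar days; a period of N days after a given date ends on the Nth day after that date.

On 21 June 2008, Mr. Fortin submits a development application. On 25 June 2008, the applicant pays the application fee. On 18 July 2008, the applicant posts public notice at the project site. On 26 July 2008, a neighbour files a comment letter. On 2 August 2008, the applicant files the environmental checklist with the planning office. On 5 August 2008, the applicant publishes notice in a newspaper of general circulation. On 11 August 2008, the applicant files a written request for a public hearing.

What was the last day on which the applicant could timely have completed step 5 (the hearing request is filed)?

Step 5 runs from 5 August 2008, when newspaper notice is published. The window is 14–35 days after 5 August 2008; it closes on 9 September 2008.

9 September 2008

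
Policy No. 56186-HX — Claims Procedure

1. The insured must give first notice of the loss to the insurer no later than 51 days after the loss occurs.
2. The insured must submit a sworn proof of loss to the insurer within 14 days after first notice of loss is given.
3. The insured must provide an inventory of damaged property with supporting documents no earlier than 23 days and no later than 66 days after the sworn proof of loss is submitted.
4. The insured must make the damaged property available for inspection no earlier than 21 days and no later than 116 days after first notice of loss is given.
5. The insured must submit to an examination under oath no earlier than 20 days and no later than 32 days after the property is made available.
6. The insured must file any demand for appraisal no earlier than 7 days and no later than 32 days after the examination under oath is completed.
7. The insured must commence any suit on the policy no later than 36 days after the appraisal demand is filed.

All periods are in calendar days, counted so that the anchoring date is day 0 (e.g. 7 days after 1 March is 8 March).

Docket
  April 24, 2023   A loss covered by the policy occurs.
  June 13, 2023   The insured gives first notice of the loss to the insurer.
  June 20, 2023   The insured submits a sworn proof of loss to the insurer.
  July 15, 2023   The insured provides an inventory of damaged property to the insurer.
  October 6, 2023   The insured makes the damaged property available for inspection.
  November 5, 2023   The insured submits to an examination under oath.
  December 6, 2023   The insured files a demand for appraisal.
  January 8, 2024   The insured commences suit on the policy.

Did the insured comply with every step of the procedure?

(1) due by April 24, 2023 + 51 days = June 14, 2023; completed June 13, 2023, before the deadline.
(2) due by June 13, 2023 + 14 days = June 27, 2023; completed June 20, 2023, before the deadline.
(3) the permitted window runs from June 20, 2023 + 23 = July 13, 2023 to June 20, 2023 + 66 = August 25, 2023; done July 15, 2023 — within the window.
(4) the permitted window runs from June 13, 2023 + 21 = July 4, 2023 to June 13, 2023 + 116 = October 7, 2023; done October 6, 2023 — within the window.
(5) the permitted window runs from October 6, 2023 + 20 = October 26, 2023 to October 6, 2023 + 32 = November 7, 2023; done November 5, 2023, which is between those dates.
(6) the permitted window runs from November 5, 2023 + 7 = November 12, 2023 to November 5, 2023 + 32 = December 7, 2023; done December 6, 2023 — within the window.
(7) due by December 6, 2023 + 36 days = January 11, 2024; done January 8, 2024 — timely.

Yes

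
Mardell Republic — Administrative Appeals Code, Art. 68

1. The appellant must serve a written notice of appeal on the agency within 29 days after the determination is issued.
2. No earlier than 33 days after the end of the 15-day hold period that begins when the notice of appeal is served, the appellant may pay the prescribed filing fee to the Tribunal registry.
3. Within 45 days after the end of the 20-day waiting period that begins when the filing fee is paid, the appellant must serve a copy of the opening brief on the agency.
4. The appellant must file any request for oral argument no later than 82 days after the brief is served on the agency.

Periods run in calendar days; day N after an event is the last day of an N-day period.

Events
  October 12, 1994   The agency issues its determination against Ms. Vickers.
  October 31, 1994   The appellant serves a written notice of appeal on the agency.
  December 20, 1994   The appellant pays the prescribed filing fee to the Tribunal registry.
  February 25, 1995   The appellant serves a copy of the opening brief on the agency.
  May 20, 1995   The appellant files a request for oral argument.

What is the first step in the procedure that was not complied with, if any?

Step 3

Step 1 — counting 29 days from October 12, 1994 (when the determination is issued) gives a deadline of November 10, 1994; October 31, 1994 is within that limit.
Step 2 — must wait 33 days from November 15, 1994 (end of the 15-day hold period, which began when the notice of appeal is served on October 31, 1994), so not before December 18, 1994; done December 20, 1994 — permitted.
Step 3 — counting 45 days from January 9, 1995 (end of the 20-day waiting period, which began when the filing fee is paid on December 20, 1994) gives a deadline of February 23, 1995; not done until February 25, 1995, 2 days after the deadline.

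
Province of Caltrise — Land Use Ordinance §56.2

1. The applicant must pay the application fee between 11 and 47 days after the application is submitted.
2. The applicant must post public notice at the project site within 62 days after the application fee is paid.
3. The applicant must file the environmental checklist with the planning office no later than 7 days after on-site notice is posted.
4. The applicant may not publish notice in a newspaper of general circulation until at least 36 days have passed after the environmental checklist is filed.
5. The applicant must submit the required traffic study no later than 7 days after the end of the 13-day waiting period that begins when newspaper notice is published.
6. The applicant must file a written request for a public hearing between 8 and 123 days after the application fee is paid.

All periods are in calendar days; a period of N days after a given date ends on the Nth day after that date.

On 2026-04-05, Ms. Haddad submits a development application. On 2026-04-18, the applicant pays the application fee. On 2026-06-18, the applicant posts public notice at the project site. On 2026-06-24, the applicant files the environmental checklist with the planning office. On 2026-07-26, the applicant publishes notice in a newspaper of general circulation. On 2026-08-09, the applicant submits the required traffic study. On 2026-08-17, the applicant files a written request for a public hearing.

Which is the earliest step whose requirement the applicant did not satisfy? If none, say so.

Step 4

Step 1: the window is 11–47 days after 2026-04-05 (when the application is submitted), so 2026-04-16 through 2026-05-22; done 2026-04-18, which is between those dates.
Step 2: 62 days after 2026-04-18 (when the application fee is paid) is 2026-06-19; done 2026-06-18 — timely.
Step 3: 7 days after 2026-06-18 (when on-site notice is posted) is 2026-06-25; done 2026-06-24 — timely.
Step 4: the earliest permitted date is 36 days after 2026-06-24 (when the environmental checklist is filed), i.e. 2026-07-30; acted on 2026-07-26, 4 days prematurely.
The analysis stops there.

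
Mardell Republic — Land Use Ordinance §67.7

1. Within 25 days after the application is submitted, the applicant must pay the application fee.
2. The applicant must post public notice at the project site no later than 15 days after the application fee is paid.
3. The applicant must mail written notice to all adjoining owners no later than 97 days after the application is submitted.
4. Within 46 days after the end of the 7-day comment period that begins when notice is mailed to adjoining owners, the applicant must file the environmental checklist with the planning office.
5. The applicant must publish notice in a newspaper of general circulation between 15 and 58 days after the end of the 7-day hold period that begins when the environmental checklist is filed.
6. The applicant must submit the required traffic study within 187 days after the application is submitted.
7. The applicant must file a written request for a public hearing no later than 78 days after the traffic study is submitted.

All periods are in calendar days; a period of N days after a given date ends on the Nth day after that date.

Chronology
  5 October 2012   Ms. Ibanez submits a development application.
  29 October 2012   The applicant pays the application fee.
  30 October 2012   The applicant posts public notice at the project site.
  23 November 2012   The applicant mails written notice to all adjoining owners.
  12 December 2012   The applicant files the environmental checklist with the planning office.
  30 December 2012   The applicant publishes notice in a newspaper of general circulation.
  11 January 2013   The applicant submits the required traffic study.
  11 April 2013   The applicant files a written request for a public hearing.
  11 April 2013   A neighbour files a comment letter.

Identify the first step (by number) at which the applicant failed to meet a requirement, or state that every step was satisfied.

Step 5

(1) due by 5 October 2012 + 25 days = 30 October 2012; 29 October 2012 is within that limit.
(2) due by 29 October 2012 + 15 days = 13 November 2012; done 30 October 2012 — timely.
(3) due by 5 October 2012 + 97 days = 10 January 2013; completed 23 November 2012, before the deadline.
(4) due by 30 November 2012 + 46 days = 15 January 2013; completed 12 December 2012, before the deadline.
(5) the permitted window runs from 19 December 2012 + 15 = 3 January 2013 to 19 December 2012 + 58 = 15 February 2013; done 30 December 2012 — 4 days before the window opened.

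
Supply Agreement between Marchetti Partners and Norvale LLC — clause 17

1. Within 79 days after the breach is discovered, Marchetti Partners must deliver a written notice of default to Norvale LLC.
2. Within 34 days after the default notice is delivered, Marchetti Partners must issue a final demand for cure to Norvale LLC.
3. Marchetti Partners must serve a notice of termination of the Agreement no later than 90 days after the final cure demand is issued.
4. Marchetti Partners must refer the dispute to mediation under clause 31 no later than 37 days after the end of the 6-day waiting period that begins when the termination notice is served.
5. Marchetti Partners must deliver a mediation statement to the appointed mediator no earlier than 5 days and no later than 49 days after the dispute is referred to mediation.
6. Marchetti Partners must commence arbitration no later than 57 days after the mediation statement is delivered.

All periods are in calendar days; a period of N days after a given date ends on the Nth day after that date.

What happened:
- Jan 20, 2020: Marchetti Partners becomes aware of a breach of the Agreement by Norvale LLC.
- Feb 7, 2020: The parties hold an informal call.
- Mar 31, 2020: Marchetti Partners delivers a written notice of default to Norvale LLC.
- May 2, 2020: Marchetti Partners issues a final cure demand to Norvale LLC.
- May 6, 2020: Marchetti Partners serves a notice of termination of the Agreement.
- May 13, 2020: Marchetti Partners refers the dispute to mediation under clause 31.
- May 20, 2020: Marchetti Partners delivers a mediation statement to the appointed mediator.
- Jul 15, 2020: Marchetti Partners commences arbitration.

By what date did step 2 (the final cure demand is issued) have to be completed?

May 4, 2020

Step 2 runs from Mar 31, 2020, when the default notice is delivered. 34 days after Mar 31, 2020 is May 4, 2020.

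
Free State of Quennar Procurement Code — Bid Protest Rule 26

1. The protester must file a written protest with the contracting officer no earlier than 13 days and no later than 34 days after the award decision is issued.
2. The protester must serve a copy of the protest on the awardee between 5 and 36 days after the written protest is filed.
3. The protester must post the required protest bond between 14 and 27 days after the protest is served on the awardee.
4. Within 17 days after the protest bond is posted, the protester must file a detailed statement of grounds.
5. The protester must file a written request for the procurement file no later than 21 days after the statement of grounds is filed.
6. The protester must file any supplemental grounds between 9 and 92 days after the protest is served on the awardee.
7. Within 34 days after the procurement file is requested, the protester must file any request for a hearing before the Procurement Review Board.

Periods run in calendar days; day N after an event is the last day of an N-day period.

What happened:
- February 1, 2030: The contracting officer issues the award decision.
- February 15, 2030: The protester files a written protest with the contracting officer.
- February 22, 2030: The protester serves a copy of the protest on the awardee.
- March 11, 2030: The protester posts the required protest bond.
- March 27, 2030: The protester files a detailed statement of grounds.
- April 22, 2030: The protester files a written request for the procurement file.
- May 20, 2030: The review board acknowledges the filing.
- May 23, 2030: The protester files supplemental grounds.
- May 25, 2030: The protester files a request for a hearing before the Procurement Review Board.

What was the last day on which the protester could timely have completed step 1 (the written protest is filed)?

Step 1 runs from February 1, 2030, when the award decision is issued. The window is 13–34 days after February 1, 2030; it closes on March 7, 2030.

March 7, 2030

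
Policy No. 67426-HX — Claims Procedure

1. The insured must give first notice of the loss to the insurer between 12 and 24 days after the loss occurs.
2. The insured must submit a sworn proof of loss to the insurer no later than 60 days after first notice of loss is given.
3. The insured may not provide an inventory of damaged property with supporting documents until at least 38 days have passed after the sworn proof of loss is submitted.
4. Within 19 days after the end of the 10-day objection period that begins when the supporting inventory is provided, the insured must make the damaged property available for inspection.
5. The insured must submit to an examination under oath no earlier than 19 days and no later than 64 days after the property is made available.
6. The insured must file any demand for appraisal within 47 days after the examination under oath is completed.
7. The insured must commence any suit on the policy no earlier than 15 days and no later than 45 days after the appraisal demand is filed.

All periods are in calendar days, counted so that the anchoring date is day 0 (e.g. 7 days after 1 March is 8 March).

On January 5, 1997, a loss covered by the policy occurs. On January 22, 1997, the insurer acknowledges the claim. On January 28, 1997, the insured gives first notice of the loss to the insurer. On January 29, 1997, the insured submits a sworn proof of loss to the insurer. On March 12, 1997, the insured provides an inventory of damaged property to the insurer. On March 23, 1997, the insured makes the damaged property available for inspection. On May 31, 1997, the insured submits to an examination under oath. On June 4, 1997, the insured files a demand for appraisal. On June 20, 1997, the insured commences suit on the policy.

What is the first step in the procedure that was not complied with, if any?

Step 1: the window is 12–24 days after January 5, 1997 (when the loss occurs), so January 17, 1997 through January 29, 1997; done January 28, 1997, which is between those dates.
Step 2: 60 days after January 28, 1997 (when first notice of loss is given) is March 29, 1997; done January 29, 1997 — timely.
Step 3: the earliest permitted date is 38 days after January 29, 1997 (when the sworn proof of loss is submitted), i.e. March 8, 1997; done March 12, 1997 — permitted.
Step 4: 19 days after March 22, 1997 (end of the 10-day objection period, which began when the supporting inventory is provided on March 12, 1997) is April 10, 1997; done March 23, 1997 — timely.
Step 5: the window is 19–64 days after March 23, 1997 (when the property is made available), so April 11, 1997 through May 26, 1997; May 31, 1997 is 5 days past the end of the window.
The procedure was therefore not followed at step 5.

Step 5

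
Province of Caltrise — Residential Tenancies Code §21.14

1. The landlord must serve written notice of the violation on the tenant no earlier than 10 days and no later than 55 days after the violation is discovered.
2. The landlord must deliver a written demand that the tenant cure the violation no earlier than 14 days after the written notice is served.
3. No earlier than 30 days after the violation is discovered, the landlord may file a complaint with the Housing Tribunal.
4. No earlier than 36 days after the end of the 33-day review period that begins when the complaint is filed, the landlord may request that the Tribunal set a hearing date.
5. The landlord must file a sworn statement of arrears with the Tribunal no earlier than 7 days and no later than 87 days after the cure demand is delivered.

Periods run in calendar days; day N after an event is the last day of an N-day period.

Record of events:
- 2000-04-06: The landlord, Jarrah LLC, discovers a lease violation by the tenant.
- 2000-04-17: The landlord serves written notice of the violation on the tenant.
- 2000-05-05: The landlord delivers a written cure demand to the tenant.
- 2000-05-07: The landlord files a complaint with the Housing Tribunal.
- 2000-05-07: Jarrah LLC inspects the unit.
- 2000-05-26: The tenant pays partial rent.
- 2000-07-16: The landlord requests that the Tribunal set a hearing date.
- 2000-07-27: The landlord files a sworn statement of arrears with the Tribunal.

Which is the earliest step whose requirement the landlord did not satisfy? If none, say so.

Step 1 — 10 and 55 days from 2000-04-06 (when the violation is discovered) are 2000-04-16 and 2000-05-31 respectively; done 2000-04-17, which is between those dates.
Step 2 — must wait 14 days from 2000-04-17 (when the written notice is served), so not before 2000-05-01; 2000-05-05 is on or after that date.
Step 3 — must wait 30 days from 2000-04-06 (when the violation is discovered), so not before 2000-05-06; done 2000-05-07 — permitted.
Step 4 — must wait 36 days from 2000-06-09 (end of the 33-day review period, which began when the complaint is filed on 2000-05-07), so not before 2000-07-15; done 2000-07-16, after the minimum wait.
Step 5 — 7 and 87 days from 2000-05-05 (when the cure demand is delivered) are 2000-05-12 and 2000-07-31 respectively; 2000-07-27 falls inside that range.

None — every step was satisfied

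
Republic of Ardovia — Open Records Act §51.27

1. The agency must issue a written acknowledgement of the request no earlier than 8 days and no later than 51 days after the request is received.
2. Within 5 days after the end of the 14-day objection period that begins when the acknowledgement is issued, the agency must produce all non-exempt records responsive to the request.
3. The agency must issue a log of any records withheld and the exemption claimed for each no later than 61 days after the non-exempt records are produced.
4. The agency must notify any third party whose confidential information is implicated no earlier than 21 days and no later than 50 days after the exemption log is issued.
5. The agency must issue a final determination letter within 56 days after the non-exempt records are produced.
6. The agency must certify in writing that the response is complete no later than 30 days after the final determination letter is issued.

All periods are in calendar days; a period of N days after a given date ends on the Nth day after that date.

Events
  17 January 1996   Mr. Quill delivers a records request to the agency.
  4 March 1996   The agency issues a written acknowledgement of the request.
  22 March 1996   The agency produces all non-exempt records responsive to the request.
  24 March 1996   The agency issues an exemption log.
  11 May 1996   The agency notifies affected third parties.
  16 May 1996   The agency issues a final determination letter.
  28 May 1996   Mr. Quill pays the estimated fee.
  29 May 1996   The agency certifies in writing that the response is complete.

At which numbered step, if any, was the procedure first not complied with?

None — every step was satisfied

Step 1: the window is 8–51 days after 17 January 1996 (when the request is received), so 25 January 1996 through 8 March 1996; 4 March 1996 falls inside that range.
Step 2: 5 days after 18 March 1996 (end of the 14-day objection period, which began when the acknowledgement is issued on 4 March 1996) is 23 March 1996; done 22 March 1996 — timely.
Step 3: 61 days after 22 March 1996 (when the non-exempt records are produced) is 22 May 1996; done 24 March 1996 — timely.
Step 4: the window is 21–50 days after 24 March 1996 (when the exemption log is issued), so 14 April 1996 through 13 May 1996; 11 May 1996 falls inside that range.
Step 5: 56 days after 22 March 1996 (when the non-exempt records are produced) is 17 May 1996; completed 16 May 1996, before the deadline.
Step 6: 30 days after 16 May 1996 (when the final determination letter is issued) is 15 June 1996; 29 May 1996 is within that limit.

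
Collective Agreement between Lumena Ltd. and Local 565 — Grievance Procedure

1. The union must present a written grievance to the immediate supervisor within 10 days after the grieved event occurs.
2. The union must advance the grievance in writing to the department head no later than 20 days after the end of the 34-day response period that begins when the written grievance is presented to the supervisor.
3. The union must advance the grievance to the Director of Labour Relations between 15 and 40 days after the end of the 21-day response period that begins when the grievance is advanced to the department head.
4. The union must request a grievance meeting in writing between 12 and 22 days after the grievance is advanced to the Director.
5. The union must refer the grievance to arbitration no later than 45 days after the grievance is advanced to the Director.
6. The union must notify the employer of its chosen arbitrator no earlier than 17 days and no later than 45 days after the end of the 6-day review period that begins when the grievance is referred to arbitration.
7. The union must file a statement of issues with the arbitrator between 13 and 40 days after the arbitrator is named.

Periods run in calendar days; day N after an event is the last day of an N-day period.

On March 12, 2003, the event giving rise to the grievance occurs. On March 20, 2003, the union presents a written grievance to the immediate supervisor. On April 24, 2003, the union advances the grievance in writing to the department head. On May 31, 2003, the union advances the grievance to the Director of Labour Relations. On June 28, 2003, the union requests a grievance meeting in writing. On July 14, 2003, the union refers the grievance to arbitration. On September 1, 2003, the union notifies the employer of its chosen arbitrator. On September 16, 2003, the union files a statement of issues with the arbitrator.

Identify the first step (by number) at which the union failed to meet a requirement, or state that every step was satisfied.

Step 1 — counting 10 days from March 12, 2003 (when the grieved event occurs) gives a deadline of March 22, 2003; done March 20, 2003 — timely.
Step 2 — counting 20 days from April 23, 2003 (end of the 34-day response period, which began when the written grievance is presented to the supervisor on March 20, 2003) gives a deadline of May 13, 2003; April 24, 2003 is within that limit.
Step 3 — 15 and 40 days from May 15, 2003 (end of the 21-day response period, which began when the grievance is advanced to the department head on April 24, 2003) are May 30, 2003 and June 24, 2003 respectively; May 31, 2003 falls inside that range.
Step 4 — 12 and 22 days from May 31, 2003 (when the grievance is advanced to the Director) are June 12, 2003 and June 22, 2003 respectively; June 28, 2003 is 6 days past the end of the window.
The analysis stops there.

Step 4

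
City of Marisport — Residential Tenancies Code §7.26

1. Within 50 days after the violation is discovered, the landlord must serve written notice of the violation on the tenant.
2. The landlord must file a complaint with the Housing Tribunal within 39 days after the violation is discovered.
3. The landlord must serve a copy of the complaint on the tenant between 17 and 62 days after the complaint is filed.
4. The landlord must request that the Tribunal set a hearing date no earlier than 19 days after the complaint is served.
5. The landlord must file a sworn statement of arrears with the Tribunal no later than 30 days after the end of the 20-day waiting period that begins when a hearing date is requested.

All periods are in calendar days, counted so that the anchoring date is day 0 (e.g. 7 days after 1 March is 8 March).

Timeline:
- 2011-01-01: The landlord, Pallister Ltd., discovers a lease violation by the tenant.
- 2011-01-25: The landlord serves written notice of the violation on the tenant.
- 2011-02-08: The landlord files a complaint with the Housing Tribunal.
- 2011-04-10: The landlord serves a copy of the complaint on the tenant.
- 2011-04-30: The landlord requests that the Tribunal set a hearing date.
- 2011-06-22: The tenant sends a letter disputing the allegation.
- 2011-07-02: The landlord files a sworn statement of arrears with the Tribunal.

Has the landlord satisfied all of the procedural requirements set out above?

No

Step 1: 50 days after 2011-01-01 (when the violation is discovered) is 2011-02-20; 2011-01-25 is within that limit.
Step 2: 39 days after 2011-01-01 (when the violation is discovered) is 2011-02-09; 2011-02-08 is within that limit.
Step 3: the window is 17–62 days after 2011-02-08 (when the complaint is filed), so 2011-02-25 through 2011-04-11; 2011-04-10 falls inside that range.
Step 4: the earliest permitted date is 19 days after 2011-04-10 (when the complaint is served), i.e. 2011-04-29; done 2011-04-30 — permitted.
Step 5: 30 days after 2011-05-20 (end of the 20-day waiting period, which began when a hearing date is requested on 2011-04-30) is 2011-06-19; done 2011-07-02 — 13 days late.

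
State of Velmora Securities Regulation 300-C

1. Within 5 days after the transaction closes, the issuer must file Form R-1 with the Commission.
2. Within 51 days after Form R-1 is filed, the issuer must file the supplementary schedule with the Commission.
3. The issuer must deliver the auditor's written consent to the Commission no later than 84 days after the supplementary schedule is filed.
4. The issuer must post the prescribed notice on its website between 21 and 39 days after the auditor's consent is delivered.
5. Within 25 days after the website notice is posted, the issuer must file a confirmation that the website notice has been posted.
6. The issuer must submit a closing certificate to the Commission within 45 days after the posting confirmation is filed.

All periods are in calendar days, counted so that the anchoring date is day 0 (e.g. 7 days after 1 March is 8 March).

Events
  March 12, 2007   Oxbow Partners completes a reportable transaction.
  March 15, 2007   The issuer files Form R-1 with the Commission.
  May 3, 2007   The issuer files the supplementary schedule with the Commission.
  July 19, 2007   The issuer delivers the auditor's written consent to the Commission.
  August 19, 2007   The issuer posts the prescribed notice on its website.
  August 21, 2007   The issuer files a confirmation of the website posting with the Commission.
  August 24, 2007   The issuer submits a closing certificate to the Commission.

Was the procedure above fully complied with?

Step 1: 5 days after March 12, 2007 (when the transaction closes) is March 17, 2007; March 15, 2007 is within that limit.
Step 2: 51 days after March 15, 2007 (when Form R-1 is filed) is May 5, 2007; May 3, 2007 is within that limit.
Step 3: 84 days after May 3, 2007 (when the supplementary schedule is filed) is July 26, 2007; July 19, 2007 is within that limit.
Step 4: the window is 21–39 days after July 19, 2007 (when the auditor's consent is delivered), so August 9, 2007 through August 27, 2007; done August 19, 2007 — within the window.
Step 5: 25 days after August 19, 2007 (when the website notice is posted) is September 13, 2007; done August 21, 2007 — timely.
Step 6: 45 days after August 21, 2007 (when the posting confirmation is filed) is October 5, 2007; done August 24, 2007 — timely.

Yes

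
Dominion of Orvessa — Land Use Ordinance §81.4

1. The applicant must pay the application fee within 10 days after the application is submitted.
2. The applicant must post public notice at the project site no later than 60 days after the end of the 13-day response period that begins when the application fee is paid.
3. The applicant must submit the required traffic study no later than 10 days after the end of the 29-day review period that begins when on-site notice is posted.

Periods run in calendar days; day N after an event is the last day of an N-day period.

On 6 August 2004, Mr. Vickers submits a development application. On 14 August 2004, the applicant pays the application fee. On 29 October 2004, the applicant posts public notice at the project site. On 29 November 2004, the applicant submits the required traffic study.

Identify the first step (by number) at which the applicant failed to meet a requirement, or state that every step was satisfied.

Step 2

(1) due by 6 August 2004 + 10 days = 16 August 2004; 14 August 2004 is within that limit.
(2) due by 27 August 2004 + 60 days = 26 October 2004; 29 October 2004 misses that deadline by 3 days.
Later steps need not be reached.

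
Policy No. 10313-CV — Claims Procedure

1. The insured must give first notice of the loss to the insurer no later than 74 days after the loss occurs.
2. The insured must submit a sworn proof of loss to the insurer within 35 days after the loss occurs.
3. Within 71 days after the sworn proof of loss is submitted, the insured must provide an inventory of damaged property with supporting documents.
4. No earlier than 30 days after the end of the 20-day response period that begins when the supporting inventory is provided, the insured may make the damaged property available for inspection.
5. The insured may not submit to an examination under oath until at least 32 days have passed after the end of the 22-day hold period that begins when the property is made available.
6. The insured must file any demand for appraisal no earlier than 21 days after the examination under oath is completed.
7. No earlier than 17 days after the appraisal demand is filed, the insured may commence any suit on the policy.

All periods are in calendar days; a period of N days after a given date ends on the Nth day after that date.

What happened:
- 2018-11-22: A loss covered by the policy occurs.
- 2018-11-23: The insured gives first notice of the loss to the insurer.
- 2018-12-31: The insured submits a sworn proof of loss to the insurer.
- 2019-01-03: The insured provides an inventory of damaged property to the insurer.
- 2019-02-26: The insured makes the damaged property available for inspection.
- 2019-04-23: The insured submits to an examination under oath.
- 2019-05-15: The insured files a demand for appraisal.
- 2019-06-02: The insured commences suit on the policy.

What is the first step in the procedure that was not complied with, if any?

Step 1 — counting 74 days from 2018-11-22 (when the loss occurs) gives a deadline of 2019-02-04; done 2018-11-23 — timely.
Step 2 — counting 35 days from 2018-11-22 (when the loss occurs) gives a deadline of 2018-12-27; not done until 2018-12-31, 4 days after the deadline.
The analysis stops there.

Step 2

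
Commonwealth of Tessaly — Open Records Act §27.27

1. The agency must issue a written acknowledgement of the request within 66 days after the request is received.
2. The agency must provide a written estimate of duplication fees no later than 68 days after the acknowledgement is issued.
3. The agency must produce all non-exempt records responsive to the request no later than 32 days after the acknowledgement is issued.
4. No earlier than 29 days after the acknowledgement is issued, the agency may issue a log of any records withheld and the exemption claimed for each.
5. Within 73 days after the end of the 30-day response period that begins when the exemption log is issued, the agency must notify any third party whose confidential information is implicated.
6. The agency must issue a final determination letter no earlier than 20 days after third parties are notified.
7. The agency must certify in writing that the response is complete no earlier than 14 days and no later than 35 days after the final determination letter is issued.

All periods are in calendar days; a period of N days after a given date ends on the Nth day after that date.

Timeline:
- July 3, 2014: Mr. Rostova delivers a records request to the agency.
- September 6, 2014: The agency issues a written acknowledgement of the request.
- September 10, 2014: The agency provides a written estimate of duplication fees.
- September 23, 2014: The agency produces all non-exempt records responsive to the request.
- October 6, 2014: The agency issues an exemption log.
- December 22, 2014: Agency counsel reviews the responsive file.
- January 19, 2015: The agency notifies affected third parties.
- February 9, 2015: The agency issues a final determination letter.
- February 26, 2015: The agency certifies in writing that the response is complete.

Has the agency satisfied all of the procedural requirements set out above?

Step 1: 66 days after July 3, 2014 (when the request is received) is September 7, 2014; September 6, 2014 is within that limit.
Step 2: 68 days after September 6, 2014 (when the acknowledgement is issued) is November 13, 2014; done September 10, 2014 — timely.
Step 3: 32 days after September 6, 2014 (when the acknowledgement is issued) is October 8, 2014; completed September 23, 2014, before the deadline.
Step 4: the earliest permitted date is 29 days after September 6, 2014 (when the acknowledgement is issued), i.e. October 5, 2014; October 6, 2014 is on or after that date.
Step 5: 73 days after November 5, 2014 (end of the 30-day response period, which began when the exemption log is issued on October 6, 2014) is January 17, 2015; done January 19, 2015 — 2 days late.

No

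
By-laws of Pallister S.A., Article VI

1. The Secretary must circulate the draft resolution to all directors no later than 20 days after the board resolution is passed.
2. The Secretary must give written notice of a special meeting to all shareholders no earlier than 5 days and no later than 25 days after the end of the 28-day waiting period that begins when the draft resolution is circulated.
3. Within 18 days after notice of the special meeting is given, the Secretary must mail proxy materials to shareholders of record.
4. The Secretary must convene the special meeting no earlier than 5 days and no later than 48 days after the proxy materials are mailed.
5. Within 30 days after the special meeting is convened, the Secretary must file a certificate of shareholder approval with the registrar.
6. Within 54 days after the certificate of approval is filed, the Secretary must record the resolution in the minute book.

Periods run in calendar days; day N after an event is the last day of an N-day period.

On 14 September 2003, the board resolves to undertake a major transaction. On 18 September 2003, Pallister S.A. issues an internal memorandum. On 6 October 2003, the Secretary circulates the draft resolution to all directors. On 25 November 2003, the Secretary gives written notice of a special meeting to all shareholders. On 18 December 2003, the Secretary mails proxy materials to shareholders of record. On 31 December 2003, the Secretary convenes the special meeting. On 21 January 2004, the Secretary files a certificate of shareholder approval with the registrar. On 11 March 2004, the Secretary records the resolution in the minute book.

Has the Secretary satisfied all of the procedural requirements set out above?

No

(1) due by 14 September 2003 + 20 days = 4 October 2003; not done until 6 October 2003, 2 days after the deadline.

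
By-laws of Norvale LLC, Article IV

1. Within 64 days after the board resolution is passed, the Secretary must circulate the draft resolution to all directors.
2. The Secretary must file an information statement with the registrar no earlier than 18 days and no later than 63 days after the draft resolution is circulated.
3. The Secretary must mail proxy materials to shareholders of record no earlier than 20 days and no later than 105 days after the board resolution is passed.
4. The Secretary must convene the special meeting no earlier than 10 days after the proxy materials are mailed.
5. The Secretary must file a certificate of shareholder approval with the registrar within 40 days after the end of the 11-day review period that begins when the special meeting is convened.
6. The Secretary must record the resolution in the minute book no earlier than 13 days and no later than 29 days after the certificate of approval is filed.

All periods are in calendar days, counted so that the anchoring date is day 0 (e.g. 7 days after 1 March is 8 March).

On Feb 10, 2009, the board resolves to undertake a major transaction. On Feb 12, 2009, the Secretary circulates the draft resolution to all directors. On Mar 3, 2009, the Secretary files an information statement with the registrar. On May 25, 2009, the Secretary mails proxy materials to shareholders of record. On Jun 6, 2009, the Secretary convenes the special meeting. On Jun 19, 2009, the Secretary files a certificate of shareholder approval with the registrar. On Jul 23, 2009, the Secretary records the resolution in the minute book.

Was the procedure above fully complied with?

No

Step 1: 64 days after Feb 10, 2009 (when the board resolution is passed) is Apr 15, 2009; done Feb 12, 2009 — timely.
Step 2: the window is 18–63 days after Feb 12, 2009 (when the draft resolution is circulated), so Mar 2, 2009 through Apr 16, 2009; done Mar 3, 2009 — within the window.
Step 3: the window is 20–105 days after Feb 10, 2009 (when the board resolution is passed), so Mar 2, 2009 through May 26, 2009; done May 25, 2009 — within the window.
Step 4: the earliest permitted date is 10 days after May 25, 2009 (when the proxy materials are mailed), i.e. Jun 4, 2009; done Jun 6, 2009, after the minimum wait.
Step 5: 40 days after Jun 17, 2009 (end of the 11-day review period, which began when the special meeting is convened on Jun 6, 2009) is Jul 27, 2009; done Jun 19, 2009 — timely.
Step 6: the window is 13–29 days after Jun 19, 2009 (when the certificate of approval is filed), so Jul 2, 2009 through Jul 18, 2009; done Jul 23, 2009 — 5 days after the window closed.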